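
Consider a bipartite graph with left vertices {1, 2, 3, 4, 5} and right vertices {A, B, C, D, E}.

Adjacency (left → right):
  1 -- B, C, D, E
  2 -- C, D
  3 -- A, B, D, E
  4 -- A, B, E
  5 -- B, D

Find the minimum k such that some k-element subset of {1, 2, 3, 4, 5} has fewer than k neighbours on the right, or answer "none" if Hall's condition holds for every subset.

none

A matching saturating every left vertex exists, for instance 1→C, 2→D, 3→A, 4→E, 5→B.
By Hall's marriage theorem, this means |N(S)| ≥ |S| for every subset S, so no violating subset exists.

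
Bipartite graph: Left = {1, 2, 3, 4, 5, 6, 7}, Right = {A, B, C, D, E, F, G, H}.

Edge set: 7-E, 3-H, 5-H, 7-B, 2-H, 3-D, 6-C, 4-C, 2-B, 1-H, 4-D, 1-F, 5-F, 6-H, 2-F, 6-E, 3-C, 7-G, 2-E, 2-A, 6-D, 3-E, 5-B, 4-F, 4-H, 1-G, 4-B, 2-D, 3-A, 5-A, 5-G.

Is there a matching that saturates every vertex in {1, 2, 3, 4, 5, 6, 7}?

One maximum matching: 1-F, 2-E, 3-A, 4-H, 5-G, 6-C, 7-B.
Every left vertex is matched, so this matching saturates all of them.

Yes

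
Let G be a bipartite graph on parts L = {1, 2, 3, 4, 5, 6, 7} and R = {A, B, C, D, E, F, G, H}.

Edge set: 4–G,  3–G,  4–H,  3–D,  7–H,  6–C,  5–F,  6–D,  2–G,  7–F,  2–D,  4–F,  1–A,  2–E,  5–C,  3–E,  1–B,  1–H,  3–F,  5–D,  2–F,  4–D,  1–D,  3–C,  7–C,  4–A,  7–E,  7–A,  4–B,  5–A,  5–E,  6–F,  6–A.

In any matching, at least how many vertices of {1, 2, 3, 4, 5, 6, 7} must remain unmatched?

0

For example, pair 1–B, 2–D, 3–G, 4–H, 5–E, 6–F, 7–A.
All 7 left vertices are matched, so no larger matching exists.
That matches 7 of the 7, leaving 0 unmatched; no matching can do better.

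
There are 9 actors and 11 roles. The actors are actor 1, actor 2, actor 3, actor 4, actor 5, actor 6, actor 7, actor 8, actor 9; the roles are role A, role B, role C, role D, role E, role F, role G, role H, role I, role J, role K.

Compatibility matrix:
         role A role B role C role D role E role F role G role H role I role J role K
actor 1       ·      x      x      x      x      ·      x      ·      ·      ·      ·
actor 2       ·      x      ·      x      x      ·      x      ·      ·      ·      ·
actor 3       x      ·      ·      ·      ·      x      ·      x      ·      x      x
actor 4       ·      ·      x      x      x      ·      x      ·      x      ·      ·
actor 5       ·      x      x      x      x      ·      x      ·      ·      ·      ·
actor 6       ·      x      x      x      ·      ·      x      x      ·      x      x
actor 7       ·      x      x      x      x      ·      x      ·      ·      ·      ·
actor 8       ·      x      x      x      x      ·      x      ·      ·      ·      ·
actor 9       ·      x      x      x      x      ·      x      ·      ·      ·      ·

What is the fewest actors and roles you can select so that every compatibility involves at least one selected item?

8

{actor 3, actor 4, actor 6, role B, role C, role D, role E, role G} is a vertex cover of size 8: every edge has an endpoint in this set.
No smaller cover exists because actor 1–role D, actor 2–role E, actor 3–role F, actor 4–role I, actor 5–role B, actor 6–role H, actor 7–role C, actor 8–role G is a matching of size 8, and a cover must include an endpoint of each of these disjoint edges (König's theorem).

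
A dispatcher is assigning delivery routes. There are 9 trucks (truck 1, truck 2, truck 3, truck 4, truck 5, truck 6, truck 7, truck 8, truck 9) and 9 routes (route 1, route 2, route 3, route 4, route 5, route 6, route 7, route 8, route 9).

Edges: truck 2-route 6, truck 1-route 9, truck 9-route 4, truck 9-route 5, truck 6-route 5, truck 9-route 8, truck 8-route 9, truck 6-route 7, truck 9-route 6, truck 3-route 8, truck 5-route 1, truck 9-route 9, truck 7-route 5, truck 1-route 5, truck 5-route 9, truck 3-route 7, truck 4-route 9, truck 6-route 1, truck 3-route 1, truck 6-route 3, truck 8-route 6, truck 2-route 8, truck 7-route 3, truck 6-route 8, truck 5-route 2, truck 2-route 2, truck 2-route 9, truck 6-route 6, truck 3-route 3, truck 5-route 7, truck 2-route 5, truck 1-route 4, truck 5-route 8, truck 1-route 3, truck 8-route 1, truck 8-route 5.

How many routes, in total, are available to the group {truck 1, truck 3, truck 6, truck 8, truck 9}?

8

The union of neighbours of {truck 1, truck 3, truck 6, truck 8, truck 9} is {route 1, route 3, route 4, route 5, route 6, route 7, route 8, route 9}, which has 8 elements.
Since |N(S)| = 8 ≥ |S| = 5, Hall's condition holds for this subset.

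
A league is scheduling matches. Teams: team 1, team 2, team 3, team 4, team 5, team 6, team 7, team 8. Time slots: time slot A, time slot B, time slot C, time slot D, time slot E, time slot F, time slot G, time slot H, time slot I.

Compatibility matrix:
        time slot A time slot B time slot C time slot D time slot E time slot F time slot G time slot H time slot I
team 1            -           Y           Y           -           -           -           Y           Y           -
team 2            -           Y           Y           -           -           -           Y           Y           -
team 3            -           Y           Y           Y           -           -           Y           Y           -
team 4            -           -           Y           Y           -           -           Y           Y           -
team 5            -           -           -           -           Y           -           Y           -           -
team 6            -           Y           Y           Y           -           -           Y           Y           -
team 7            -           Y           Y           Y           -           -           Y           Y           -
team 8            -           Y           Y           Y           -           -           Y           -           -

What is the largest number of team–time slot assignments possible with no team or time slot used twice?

6

For example, pair team 1→time slot B, team 2→time slot H, team 3→time slot G, team 4→time slot D, team 5→time slot E, team 6→time slot C.
The set {team 1, team 2, team 3, team 4, team 6, team 7, team 8} has only 5 neighbours ({time slot B, time slot C, time slot D, time slot G, time slot H}), so by Hall's theorem at most 6 of the 8 teams can be matched.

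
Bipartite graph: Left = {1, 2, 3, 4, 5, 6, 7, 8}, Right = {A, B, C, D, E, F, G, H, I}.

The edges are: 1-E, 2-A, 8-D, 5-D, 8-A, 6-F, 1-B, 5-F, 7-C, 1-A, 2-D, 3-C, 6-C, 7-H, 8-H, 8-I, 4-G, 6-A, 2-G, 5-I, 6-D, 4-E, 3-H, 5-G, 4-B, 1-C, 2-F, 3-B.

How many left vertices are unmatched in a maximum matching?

0

For example, pair 1-A, 2-D, 3-B, 4-E, 5-F, 6-C, 7-H, 8-I.
All 8 left vertices are matched, so no larger matching exists.
That matches 8 of the 8, leaving 0 unmatched; no matching can do better.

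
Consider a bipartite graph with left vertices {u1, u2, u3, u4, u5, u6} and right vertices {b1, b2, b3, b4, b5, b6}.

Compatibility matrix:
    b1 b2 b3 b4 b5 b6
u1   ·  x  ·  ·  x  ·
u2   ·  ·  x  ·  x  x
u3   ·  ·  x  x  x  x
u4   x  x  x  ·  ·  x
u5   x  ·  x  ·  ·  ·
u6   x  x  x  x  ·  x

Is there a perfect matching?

One maximum matching: u1–b2, u2–b5, u3–b4, u4–b6, u5–b3, u6–b1.
All 6 left vertices are covered.

Yes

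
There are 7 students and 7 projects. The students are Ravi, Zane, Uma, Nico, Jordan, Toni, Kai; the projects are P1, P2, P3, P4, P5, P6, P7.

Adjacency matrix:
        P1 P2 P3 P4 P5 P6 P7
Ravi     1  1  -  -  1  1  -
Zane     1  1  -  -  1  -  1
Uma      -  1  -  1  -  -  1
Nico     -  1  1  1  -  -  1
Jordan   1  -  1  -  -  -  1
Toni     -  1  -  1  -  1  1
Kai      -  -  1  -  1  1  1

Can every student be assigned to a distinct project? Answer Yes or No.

One maximum matching: Ravi→P1, Zane→P5, Uma→P2, Nico→P4, Jordan→P3, Toni→P6, Kai→P7.
Every student is matched, so this is a perfect matching.

Yes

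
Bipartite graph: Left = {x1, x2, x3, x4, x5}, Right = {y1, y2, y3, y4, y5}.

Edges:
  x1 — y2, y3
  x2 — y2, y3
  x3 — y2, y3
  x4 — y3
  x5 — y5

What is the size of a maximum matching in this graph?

For example, pair x1→y2, x2→y3, x5→y5.
The set {x1, x2, x3, x4} has only 2 neighbours ({y2, y3}), so by Hall's theorem at most 3 of the 5 left vertices can be matched.

3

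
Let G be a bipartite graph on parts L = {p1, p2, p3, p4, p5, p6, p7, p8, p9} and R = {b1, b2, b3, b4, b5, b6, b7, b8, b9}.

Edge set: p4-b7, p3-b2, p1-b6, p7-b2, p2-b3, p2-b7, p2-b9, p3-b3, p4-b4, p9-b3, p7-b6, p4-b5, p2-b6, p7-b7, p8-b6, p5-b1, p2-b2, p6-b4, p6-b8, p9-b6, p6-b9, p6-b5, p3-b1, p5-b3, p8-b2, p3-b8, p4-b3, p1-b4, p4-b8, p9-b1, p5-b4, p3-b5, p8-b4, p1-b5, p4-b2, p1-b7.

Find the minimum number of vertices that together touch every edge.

{p1, p2, p3, p4, p5, p6, p7, p8, p9} is a vertex cover of size 9: every edge has an endpoint in this set.
No smaller cover exists because p1–b5, p2–b9, p3–b1, p4–b7, p5–b4, p6–b8, p7–b6, p8–b2, p9–b3 is a matching of size 9, and a cover must include an endpoint of each of these disjoint edges (König's theorem).

9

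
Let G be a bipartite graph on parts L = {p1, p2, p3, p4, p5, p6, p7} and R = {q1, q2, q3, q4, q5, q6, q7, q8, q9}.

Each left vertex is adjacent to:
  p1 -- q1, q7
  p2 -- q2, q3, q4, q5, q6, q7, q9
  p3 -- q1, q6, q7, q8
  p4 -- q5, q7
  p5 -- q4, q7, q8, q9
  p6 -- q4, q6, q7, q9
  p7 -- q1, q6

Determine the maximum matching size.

For example, pair p1–q1, p2–q4, p3–q8, p4–q5, p5–q9, p6–q7, p7–q6.
This saturates every left vertex, so 7 is the maximum.

7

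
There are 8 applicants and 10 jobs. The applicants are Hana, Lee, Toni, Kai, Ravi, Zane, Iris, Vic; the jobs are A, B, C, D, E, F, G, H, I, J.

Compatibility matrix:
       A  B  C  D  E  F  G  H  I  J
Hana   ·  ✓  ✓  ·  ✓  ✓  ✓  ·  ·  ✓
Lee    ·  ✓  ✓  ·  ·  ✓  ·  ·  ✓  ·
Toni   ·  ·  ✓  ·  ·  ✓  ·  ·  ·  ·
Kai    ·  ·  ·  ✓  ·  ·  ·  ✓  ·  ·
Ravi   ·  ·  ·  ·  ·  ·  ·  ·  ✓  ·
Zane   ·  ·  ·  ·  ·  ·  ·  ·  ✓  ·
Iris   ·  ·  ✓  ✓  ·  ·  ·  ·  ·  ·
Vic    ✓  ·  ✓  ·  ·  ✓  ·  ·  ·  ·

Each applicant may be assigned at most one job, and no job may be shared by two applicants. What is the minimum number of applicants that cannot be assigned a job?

1

A valid assignment of size 7: Hana→J, Lee→B, Toni→C, Kai→H, Ravi→I, Iris→D, Vic→F.
The set {Ravi, Zane} has only 1 neighbour ({I}), so by Hall's theorem at most 7 of the 8 applicants can be matched.
That matches 7 of the 8, leaving 1 unmatched; no matching can do better.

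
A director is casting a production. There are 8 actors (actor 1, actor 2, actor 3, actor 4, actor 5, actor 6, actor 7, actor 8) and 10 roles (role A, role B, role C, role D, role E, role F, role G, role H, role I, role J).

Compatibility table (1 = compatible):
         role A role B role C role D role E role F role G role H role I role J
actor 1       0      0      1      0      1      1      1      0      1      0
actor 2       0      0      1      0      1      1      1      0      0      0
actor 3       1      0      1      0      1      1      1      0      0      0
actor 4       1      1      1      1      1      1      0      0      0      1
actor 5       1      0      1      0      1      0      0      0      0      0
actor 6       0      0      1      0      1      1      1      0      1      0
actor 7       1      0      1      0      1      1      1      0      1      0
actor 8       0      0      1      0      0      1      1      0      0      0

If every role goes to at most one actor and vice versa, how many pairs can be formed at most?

A valid assignment of size 7: actor 1→role I, actor 2→role F, actor 3→role A, actor 4→role B, actor 5→role E, actor 6→role C, actor 7→role G.
The set {actor 1, actor 2, actor 3, actor 5, actor 6, actor 7, actor 8} has only 6 neighbours ({role A, role C, role E, role F, role G, role I}), so by Hall's theorem at most 7 of the 8 actors can be matched.

7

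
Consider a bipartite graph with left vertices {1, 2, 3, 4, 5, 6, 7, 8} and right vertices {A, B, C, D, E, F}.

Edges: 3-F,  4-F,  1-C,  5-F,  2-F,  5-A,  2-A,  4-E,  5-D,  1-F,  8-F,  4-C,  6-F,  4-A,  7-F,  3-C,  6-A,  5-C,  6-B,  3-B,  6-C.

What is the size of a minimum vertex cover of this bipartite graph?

A maximum matching has 6 edges (e.g. 1–C, 2–A, 3–F, 4–E, 5–D, 6–B).
By König's theorem the minimum vertex cover has the same size. One such cover is {4, 5, A, B, C, F}.

6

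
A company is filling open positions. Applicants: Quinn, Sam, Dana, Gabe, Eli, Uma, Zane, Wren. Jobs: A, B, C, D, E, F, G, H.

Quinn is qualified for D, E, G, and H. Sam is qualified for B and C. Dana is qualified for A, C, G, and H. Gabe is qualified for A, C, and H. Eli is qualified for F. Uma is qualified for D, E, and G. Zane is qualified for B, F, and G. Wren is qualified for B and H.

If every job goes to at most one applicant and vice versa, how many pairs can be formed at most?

8

For example, pair Quinn-D, Sam-C, Dana-H, Gabe-A, Eli-F, Uma-E, Zane-G, Wren-B.
All 8 applicants are matched, so no larger matching exists.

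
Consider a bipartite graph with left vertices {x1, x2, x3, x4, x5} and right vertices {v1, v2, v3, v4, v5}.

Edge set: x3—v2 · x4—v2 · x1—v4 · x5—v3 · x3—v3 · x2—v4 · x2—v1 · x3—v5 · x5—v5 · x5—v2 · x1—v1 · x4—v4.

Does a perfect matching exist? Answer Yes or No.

Yes

A valid assignment of size 5: x1-v4, x2-v1, x3-v5, x4-v2, x5-v3.
All 5 left vertices are covered.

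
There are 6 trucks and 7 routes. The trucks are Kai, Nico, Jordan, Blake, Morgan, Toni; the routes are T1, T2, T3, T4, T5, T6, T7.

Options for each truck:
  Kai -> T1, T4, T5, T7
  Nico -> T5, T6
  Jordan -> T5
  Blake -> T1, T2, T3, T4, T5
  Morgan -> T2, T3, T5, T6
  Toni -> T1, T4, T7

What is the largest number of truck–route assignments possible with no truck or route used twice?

6

One maximum matching: Kai→T1, Nico→T6, Jordan→T5, Blake→T4, Morgan→T2, Toni→T7.
All 6 trucks are matched, so no larger matching exists.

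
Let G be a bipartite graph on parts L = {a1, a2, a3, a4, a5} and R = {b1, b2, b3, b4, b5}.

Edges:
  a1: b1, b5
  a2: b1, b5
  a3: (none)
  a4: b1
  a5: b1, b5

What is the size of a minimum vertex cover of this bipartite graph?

2

A maximum matching has 2 edges (e.g. a1–b1, a2–b5).
By König's theorem the minimum vertex cover has the same size. One such cover is {b1, b5}.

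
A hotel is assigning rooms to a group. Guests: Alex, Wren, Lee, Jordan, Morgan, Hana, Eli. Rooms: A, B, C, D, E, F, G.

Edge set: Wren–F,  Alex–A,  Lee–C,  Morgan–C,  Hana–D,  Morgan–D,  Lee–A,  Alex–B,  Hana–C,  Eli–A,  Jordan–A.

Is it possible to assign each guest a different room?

The set {Lee, Jordan, Morgan, Hana, Eli} has only 3 neighbours ({A, C, D}), so by Hall's theorem at most 5 of the 7 guests can be matched.
Hence no matching covers every guest.

No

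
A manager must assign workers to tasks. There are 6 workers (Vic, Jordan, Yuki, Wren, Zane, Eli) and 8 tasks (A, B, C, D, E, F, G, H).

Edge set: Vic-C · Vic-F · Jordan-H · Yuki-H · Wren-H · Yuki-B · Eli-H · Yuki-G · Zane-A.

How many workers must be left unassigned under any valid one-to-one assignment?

2

One maximum matching: Vic→F, Jordan→H, Yuki→B, Zane→A.
The set {Jordan, Wren, Eli} has only 1 neighbour ({H}), so by Hall's theorem at most 4 of the 6 workers can be matched.
That matches 4 of the 6, leaving 2 unmatched; no matching can do better.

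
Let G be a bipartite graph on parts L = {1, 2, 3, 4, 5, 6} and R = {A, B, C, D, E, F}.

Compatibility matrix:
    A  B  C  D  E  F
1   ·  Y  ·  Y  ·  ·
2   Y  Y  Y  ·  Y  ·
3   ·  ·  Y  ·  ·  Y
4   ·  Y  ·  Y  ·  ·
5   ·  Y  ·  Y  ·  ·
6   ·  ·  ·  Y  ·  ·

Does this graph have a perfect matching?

The set {1, 4, 5, 6} has only 2 neighbours ({B, D}), so by Hall's theorem at most 4 of the 6 left vertices can be matched.
Hence no matching covers every left vertex.

No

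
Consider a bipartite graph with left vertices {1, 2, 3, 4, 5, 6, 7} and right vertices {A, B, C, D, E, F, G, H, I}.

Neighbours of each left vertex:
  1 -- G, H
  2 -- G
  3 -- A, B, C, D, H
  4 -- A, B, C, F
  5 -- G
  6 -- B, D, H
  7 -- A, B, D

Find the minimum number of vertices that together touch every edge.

The 6 edges 1–H, 2–G, 3–A, 4–F, 6–D, 7–B form a matching, so any vertex cover needs at least 6 vertices (one per matched edge).
Conversely {1, 3, 4, 6, 7, G} meets every edge and has exactly 6 vertices, so 6 is optimal.

6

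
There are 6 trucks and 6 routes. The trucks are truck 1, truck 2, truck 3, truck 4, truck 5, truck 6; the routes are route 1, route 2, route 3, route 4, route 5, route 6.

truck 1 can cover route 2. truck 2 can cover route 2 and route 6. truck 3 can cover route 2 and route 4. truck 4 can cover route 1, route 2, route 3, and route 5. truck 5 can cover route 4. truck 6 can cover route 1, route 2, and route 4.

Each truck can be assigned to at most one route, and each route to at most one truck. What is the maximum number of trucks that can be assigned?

For example, pair truck 1–route 2, truck 2–route 6, truck 3–route 4, truck 4–route 3, truck 6–route 1.
The set {truck 1, truck 3, truck 5} has only 2 neighbours ({route 2, route 4}), so by Hall's theorem at most 5 of the 6 trucks can be matched.

5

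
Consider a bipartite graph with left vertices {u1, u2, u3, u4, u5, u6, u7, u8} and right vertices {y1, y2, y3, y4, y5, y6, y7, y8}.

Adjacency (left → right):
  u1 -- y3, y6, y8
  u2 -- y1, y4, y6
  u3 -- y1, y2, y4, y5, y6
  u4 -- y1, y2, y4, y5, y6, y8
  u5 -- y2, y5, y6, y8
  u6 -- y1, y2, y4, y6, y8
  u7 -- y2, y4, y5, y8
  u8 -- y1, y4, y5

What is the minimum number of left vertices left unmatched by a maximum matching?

1

One maximum matching: u1–y3, u2–y1, u3–y6, u4–y5, u5–y2, u6–y4, u7–y8.
The set {u2, u3, u4, u5, u6, u7, u8} has only 6 neighbours ({y1, y2, y4, y5, y6, y8}), so by Hall's theorem at most 7 of the 8 left vertices can be matched.
That matches 7 of the 8, leaving 1 unmatched; no matching can do better.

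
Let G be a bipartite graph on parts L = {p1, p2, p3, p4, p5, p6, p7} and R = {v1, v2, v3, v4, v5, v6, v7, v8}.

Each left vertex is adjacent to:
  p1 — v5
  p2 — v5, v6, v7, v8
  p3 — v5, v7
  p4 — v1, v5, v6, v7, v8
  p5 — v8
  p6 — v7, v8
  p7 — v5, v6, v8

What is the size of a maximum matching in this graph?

5

For example, pair p1→v5, p2→v6, p3→v7, p4→v1, p5→v8.
The set {p1, p2, p3, p5, p6, p7} has only 4 neighbours ({v5, v6, v7, v8}), so by Hall's theorem at most 5 of the 7 left vertices can be matched.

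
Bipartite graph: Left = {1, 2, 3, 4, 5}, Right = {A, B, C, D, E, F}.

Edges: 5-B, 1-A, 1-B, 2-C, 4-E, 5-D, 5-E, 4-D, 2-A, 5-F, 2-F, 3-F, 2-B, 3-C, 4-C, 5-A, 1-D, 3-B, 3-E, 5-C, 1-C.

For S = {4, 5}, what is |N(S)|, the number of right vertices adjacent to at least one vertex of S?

6

The union of neighbours of {4, 5} is {A, B, C, D, E, F}, which has 6 elements.
Since |N(S)| = 6 ≥ |S| = 2, Hall's condition holds for this subset.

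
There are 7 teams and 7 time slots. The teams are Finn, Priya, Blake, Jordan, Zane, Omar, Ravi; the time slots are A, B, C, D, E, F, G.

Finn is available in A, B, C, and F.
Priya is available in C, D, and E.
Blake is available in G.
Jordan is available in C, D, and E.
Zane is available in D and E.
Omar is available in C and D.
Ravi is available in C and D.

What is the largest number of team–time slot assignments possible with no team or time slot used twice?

5

One maximum matching: Finn→B, Priya→D, Blake→G, Jordan→C, Zane→E.
The set {Priya, Jordan, Zane, Omar, Ravi} has only 3 neighbours ({C, D, E}), so by Hall's theorem at most 5 of the 7 teams can be matched.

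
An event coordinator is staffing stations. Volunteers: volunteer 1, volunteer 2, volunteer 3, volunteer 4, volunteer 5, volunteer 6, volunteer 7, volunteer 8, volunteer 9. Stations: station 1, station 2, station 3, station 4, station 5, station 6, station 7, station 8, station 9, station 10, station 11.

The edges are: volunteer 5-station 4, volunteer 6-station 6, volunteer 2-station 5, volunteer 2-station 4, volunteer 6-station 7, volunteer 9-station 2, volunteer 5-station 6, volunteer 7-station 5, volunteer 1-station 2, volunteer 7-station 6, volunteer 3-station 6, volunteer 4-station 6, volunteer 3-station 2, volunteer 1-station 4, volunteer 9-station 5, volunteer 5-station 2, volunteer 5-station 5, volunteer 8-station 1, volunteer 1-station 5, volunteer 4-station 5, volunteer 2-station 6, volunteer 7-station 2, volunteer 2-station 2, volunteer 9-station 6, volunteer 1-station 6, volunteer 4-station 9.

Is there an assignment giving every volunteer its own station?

No

The set {volunteer 1, volunteer 2, volunteer 3, volunteer 5, volunteer 7, volunteer 9} has only 4 neighbours ({station 2, station 4, station 5, station 6}), so by Hall's theorem at most 7 of the 9 volunteers can be matched.
Hence no matching covers every volunteer.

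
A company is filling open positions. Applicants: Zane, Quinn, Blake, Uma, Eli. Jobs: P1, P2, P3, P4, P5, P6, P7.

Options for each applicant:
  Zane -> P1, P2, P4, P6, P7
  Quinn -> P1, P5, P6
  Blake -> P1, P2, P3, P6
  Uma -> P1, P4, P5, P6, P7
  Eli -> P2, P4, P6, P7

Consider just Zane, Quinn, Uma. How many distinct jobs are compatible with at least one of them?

6

The union of neighbours of {Zane, Quinn, Uma} is {P1, P2, P4, P5, P6, P7}, which has 6 elements.
Since |N(S)| = 6 ≥ |S| = 3, Hall's condition holds for this subset.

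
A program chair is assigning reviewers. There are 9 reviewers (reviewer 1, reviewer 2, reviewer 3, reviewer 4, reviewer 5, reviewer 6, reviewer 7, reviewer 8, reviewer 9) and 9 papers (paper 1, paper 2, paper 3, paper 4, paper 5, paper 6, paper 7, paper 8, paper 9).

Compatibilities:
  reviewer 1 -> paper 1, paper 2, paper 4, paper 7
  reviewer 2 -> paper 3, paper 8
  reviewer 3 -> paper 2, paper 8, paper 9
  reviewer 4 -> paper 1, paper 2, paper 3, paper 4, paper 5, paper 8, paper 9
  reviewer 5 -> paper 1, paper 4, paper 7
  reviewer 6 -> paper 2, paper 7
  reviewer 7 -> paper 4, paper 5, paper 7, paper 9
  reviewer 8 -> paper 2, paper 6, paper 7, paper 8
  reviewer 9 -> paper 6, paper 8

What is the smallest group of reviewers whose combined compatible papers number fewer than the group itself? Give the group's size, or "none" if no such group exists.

A matching saturating every reviewer exists, for instance reviewer 1→paper 1, reviewer 2→paper 3, reviewer 3→paper 8, reviewer 4→paper 9, reviewer 5→paper 4, reviewer 6→paper 2, reviewer 7→paper 5, reviewer 8→paper 7, reviewer 9→paper 6.
By Hall's marriage theorem, this means |N(S)| ≥ |S| for every subset S, so no violating subset exists.

none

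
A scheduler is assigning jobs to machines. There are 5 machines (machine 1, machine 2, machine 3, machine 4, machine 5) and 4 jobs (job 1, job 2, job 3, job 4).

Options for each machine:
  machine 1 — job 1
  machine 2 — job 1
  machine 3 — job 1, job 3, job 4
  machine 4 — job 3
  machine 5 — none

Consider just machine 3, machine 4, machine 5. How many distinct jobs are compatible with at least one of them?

The union of neighbours of {machine 3, machine 4, machine 5} is {job 1, job 3, job 4}, which has 3 elements.
Since |N(S)| = 3 ≥ |S| = 3, Hall's condition holds for this subset.

3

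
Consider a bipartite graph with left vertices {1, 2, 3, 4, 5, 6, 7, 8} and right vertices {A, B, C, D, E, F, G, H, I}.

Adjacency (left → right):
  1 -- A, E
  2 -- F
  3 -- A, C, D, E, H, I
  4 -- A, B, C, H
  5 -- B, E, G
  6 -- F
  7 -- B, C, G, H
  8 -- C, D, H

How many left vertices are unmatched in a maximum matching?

1

One maximum matching: 1-A, 2-F, 3-H, 4-B, 5-E, 7-G, 8-C.
The set {2, 6} has only 1 neighbour ({F}), so by Hall's theorem at most 7 of the 8 left vertices can be matched.
That matches 7 of the 8, leaving 1 unmatched; no matching can do better.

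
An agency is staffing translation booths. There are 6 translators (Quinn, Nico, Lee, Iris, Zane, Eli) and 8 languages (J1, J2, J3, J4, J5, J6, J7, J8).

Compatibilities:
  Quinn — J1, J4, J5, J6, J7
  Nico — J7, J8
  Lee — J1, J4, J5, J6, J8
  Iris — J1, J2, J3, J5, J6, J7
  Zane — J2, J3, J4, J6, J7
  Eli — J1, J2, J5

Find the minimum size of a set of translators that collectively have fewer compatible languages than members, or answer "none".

none

A matching saturating every translator exists, for instance Quinn→J7, Nico→J8, Lee→J1, Iris→J2, Zane→J6, Eli→J5.
By Hall's marriage theorem, this means |N(S)| ≥ |S| for every subset S, so no violating subset exists.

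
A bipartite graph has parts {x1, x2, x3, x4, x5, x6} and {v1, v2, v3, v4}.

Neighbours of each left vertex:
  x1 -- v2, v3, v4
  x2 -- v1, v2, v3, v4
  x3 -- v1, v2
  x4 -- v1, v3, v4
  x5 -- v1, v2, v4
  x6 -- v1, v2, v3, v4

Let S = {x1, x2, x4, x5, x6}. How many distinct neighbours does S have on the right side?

4

The union of neighbours of {x1, x2, x4, x5, x6} is {v1, v2, v3, v4}, which has 4 elements.
Since |N(S)| = 4 < |S| = 5, Hall's condition fails for this subset.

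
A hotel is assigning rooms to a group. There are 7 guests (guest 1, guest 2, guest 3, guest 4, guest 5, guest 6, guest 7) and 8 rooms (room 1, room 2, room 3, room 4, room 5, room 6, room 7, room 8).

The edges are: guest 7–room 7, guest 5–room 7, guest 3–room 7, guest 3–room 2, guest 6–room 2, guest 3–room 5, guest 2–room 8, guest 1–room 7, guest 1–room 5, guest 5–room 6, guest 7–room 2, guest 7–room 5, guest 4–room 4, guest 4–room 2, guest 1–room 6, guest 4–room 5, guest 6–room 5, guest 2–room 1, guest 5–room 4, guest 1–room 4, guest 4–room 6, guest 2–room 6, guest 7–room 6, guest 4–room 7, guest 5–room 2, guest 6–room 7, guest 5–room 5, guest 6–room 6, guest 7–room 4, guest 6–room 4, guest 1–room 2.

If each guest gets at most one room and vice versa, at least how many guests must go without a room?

For example, pair guest 1–room 6, guest 2–room 8, guest 3–room 7, guest 4–room 2, guest 5–room 5, guest 6–room 4.
The set {guest 1, guest 3, guest 4, guest 5, guest 6, guest 7} has only 5 neighbours ({room 2, room 4, room 5, room 6, room 7}), so by Hall's theorem at most 6 of the 7 guests can be matched.
That matches 6 of the 7, leaving 1 unmatched; no matching can do better.

1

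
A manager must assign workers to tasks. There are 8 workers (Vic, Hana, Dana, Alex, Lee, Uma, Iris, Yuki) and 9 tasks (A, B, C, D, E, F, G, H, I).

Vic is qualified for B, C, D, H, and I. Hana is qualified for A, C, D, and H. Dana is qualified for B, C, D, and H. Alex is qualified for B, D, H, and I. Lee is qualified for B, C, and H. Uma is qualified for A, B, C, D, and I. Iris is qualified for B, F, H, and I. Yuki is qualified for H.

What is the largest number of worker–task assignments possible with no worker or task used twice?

7

A valid assignment of size 7: Vic–I, Hana–C, Dana–H, Alex–D, Lee–B, Uma–A, Iris–F.
The set {Vic, Hana, Dana, Alex, Lee, Uma, Yuki} has only 6 neighbours ({A, B, C, D, H, I}), so by Hall's theorem at most 7 of the 8 workers can be matched.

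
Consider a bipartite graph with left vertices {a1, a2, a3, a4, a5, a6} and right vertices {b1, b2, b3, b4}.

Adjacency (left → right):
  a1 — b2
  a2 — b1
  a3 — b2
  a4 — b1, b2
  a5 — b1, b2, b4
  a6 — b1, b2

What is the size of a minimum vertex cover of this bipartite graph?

The 3 edges a1–b2, a2–b1, a5–b4 form a matching, so any vertex cover needs at least 3 vertices (one per matched edge).
Conversely {a5, b1, b2} meets every edge and has exactly 3 vertices, so 3 is optimal.

3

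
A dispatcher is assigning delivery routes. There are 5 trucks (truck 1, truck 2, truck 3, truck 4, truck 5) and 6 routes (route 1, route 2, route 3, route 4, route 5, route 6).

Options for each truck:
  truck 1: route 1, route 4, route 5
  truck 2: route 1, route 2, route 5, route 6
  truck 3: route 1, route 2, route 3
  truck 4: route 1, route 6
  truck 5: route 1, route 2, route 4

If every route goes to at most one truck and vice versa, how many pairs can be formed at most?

A valid assignment of size 5: truck 1→route 4, truck 2→route 6, truck 3→route 3, truck 4→route 1, truck 5→route 2.
This saturates every truck, so 5 is the maximum.

5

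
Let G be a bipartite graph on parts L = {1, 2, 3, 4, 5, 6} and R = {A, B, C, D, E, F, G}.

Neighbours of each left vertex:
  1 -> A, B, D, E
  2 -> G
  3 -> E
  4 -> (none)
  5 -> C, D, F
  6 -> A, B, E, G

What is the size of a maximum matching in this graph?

A valid assignment of size 5: 1–D, 2–G, 3–E, 5–F, 6–B.
The set {4} has only 0 neighbours (∅), so by Hall's theorem at most 5 of the 6 left vertices can be matched.

5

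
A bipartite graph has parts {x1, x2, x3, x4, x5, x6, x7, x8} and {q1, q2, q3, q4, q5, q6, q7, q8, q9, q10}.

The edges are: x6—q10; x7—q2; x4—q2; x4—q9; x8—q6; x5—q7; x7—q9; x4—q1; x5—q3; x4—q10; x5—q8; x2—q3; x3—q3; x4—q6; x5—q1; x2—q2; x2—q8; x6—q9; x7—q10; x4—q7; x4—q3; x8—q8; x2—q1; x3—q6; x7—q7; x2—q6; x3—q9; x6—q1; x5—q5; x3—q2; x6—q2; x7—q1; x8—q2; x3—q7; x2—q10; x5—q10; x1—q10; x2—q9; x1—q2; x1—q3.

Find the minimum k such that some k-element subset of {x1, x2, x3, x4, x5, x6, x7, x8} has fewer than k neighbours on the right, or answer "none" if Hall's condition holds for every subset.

A matching saturating every left vertex exists, for instance x1→q10, x2→q9, x3→q6, x4→q1, x5→q3, x6→q2, x7→q7, x8→q8.
By Hall's marriage theorem, this means |N(S)| ≥ |S| for every subset S, so no violating subset exists.

none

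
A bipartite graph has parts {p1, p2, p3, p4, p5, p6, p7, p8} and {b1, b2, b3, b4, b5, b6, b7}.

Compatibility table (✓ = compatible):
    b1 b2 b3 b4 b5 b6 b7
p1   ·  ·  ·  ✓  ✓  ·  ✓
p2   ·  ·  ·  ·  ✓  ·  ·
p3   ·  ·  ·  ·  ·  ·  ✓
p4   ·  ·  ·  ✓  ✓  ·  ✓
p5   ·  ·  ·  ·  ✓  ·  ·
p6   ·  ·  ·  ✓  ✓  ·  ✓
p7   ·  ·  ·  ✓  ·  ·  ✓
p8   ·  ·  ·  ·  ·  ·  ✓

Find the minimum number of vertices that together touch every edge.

The 3 edges p1–b4, p2–b5, p3–b7 form a matching, so any vertex cover needs at least 3 vertices (one per matched edge).
Conversely {b4, b5, b7} meets every edge and has exactly 3 vertices, so 3 is optimal.

3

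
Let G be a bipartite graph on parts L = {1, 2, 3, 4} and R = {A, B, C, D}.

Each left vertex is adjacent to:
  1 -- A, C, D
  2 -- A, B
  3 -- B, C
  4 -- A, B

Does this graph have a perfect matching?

Yes

One maximum matching: 1–D, 2–A, 3–C, 4–B.
Every left vertex is matched, so this is a perfect matching.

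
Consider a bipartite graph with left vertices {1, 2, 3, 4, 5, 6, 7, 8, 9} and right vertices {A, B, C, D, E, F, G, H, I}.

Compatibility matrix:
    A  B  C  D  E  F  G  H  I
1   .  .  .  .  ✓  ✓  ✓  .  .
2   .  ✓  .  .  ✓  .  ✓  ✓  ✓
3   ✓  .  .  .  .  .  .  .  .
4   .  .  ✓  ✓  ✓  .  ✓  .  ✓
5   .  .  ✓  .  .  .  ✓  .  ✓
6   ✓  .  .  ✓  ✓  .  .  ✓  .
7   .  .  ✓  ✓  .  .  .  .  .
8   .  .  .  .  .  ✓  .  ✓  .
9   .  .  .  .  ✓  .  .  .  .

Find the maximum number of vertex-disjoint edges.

For example, pair 1–G, 2–B, 3–A, 4–I, 5–C, 6–H, 7–D, 8–F, 9–E.
All 9 left vertices are matched, so no larger matching exists.

9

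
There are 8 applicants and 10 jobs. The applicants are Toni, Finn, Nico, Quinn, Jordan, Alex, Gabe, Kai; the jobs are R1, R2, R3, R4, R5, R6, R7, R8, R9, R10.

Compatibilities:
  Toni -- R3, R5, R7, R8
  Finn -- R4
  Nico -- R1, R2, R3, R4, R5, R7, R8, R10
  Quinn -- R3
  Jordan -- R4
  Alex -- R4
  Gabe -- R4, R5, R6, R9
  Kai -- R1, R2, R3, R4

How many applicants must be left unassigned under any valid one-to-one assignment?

One maximum matching: Toni→R7, Finn→R4, Nico→R10, Quinn→R3, Gabe→R9, Kai→R2.
The set {Finn, Jordan, Alex} has only 1 neighbour ({R4}), so by Hall's theorem at most 6 of the 8 applicants can be matched.
That matches 6 of the 8, leaving 2 unmatched; no matching can do better.

2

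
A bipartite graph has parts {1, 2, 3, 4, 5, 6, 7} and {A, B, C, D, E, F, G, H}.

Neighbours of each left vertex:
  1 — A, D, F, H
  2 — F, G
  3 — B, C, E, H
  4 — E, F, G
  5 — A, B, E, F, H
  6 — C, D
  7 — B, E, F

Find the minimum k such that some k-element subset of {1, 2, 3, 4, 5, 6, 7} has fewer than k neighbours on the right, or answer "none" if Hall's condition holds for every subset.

A matching saturating every left vertex exists, for instance 1→D, 2→F, 3→E, 4→G, 5→A, 6→C, 7→B.
By Hall's marriage theorem, this means |N(S)| ≥ |S| for every subset S, so no violating subset exists.

none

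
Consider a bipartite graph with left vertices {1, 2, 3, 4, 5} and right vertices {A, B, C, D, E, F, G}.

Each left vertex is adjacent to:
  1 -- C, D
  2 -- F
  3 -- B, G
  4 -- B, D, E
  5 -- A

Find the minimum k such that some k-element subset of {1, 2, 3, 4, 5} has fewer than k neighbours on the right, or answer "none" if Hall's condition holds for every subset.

A matching saturating every left vertex exists, for instance 1→C, 2→F, 3→G, 4→B, 5→A.
By Hall's marriage theorem, this means |N(S)| ≥ |S| for every subset S, so no violating subset exists.

none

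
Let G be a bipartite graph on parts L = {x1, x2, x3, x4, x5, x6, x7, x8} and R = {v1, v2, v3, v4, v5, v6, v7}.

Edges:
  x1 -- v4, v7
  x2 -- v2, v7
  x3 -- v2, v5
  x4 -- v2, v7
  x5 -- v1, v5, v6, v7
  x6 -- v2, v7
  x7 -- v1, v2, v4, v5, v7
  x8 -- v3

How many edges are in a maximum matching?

7

A valid assignment of size 7: x1-v4, x2-v7, x3-v5, x4-v2, x5-v6, x7-v1, x8-v3.
The set {x2, x4, x6} has only 2 neighbours ({v2, v7}), so by Hall's theorem at most 7 of the 8 left vertices can be matched.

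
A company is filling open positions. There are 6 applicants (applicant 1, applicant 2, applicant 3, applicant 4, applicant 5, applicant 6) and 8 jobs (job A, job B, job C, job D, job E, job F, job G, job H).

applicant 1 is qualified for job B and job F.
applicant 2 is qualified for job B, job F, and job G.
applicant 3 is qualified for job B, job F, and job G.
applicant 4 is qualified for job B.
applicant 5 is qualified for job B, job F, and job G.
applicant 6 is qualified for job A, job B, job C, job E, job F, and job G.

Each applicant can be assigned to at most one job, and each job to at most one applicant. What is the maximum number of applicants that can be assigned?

4

One maximum matching: applicant 1–job B, applicant 2–job F, applicant 3–job G, applicant 6–job C.
The set {applicant 1, applicant 2, applicant 3, applicant 4, applicant 5} has only 3 neighbours ({job B, job F, job G}), so by Hall's theorem at most 4 of the 6 applicants can be matched.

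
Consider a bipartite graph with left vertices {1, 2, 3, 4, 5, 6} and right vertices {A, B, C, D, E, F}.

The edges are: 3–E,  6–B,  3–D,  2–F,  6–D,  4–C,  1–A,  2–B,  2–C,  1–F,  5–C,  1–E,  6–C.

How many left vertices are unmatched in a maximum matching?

1

One maximum matching: 1–E, 2–F, 3–D, 4–C, 6–B.
The set {4, 5} has only 1 neighbour ({C}), so by Hall's theorem at most 5 of the 6 left vertices can be matched.
That matches 5 of the 6, leaving 1 unmatched; no matching can do better.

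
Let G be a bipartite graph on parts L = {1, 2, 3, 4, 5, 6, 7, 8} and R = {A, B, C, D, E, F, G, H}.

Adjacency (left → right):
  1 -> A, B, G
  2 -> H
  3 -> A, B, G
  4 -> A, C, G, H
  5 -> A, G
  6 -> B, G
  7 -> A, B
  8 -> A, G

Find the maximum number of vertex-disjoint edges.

5

A valid assignment of size 5: 1→B, 2→H, 3→A, 4→C, 5→G.
The set {1, 3, 5, 6, 7, 8} has only 3 neighbours ({A, B, G}), so by Hall's theorem at most 5 of the 8 left vertices can be matched.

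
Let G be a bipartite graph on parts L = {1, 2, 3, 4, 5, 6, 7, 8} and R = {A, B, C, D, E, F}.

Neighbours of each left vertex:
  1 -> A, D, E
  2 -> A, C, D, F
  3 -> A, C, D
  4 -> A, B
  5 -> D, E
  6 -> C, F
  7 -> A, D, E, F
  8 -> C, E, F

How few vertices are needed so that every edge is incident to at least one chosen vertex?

The 6 edges 1–A, 2–C, 3–D, 4–B, 5–E, 6–F form a matching, so any vertex cover needs at least 6 vertices (one per matched edge).
Conversely {4, A, C, D, E, F} meets every edge and has exactly 6 vertices, so 6 is optimal.

6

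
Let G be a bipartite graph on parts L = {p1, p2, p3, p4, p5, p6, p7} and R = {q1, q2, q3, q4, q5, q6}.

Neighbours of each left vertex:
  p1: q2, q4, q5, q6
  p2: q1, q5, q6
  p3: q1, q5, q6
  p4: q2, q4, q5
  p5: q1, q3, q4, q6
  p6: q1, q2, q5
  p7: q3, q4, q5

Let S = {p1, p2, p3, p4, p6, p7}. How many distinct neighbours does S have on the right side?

6

The union of neighbours of {p1, p2, p3, p4, p6, p7} is {q1, q2, q3, q4, q5, q6}, which has 6 elements.
Since |N(S)| = 6 ≥ |S| = 6, Hall's condition holds for this subset.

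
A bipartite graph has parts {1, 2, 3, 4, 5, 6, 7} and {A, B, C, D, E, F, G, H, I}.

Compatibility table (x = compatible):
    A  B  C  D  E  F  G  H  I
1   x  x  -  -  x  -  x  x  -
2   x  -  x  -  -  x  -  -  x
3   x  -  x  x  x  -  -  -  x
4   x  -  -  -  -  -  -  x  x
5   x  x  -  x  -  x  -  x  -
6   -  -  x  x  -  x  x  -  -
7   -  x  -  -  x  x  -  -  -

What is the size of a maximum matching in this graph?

For example, pair 1-G, 2-I, 3-E, 4-H, 5-A, 6-F, 7-B.
All 7 left vertices are matched, so no larger matching exists.

7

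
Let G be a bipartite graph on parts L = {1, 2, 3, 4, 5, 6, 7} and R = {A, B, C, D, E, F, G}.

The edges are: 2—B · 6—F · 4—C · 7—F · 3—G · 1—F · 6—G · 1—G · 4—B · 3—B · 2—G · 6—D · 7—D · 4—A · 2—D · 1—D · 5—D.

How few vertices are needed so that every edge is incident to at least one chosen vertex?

A maximum matching has 5 edges (e.g. 1–F, 2–B, 3–G, 4–C, 5–D).
By König's theorem the minimum vertex cover has the same size. One such cover is {4, B, D, F, G}.

5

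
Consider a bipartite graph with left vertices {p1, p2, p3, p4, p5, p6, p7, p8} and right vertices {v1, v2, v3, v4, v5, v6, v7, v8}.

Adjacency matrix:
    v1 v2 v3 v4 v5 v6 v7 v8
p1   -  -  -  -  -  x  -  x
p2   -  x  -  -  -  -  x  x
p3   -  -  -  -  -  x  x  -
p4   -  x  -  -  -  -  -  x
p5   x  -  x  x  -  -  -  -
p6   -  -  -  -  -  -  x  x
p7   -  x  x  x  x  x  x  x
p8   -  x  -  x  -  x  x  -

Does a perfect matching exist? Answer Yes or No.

No

The set {p1, p2, p3, p4, p6} has only 4 neighbours ({v2, v6, v7, v8}), so by Hall's theorem at most 7 of the 8 left vertices can be matched.
Hence no matching covers every left vertex.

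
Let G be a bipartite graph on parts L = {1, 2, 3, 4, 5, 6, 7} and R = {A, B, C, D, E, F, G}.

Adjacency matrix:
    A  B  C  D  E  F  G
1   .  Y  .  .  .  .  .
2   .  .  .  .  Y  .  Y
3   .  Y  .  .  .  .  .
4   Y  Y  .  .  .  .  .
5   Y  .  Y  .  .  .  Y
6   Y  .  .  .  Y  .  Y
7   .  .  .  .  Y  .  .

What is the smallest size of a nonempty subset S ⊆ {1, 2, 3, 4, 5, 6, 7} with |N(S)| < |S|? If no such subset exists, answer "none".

2

Take S = {1, 3}. Its neighbourhood is {B}, so |N(S)| = 1 < |S| = 2.
No single vertex violates Hall's condition since each has at least one neighbour, so 2 is the minimum.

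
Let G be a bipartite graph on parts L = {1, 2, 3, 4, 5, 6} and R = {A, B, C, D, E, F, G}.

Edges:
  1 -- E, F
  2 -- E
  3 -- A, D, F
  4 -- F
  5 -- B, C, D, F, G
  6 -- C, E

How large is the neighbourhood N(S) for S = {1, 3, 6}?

5

The union of neighbours of {1, 3, 6} is {A, C, D, E, F}, which has 5 elements.
Since |N(S)| = 5 ≥ |S| = 3, Hall's condition holds for this subset.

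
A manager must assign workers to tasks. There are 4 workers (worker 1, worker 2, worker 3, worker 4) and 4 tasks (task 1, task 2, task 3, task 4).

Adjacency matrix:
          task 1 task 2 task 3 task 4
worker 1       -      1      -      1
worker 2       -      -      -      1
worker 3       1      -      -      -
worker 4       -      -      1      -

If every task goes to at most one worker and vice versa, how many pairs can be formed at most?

For example, pair worker 1-task 2, worker 2-task 4, worker 3-task 1, worker 4-task 3.
This saturates every worker, so 4 is the maximum.

4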